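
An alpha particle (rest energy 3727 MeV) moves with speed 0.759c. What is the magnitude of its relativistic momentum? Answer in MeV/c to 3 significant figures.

p ≈ 4340 MeV/c

γ = 1/√(1 − 0.759²) = 1.5359
p = γβm₀c = 1.5359 × 0.759 × 3727 MeV/c = 4340 MeV/c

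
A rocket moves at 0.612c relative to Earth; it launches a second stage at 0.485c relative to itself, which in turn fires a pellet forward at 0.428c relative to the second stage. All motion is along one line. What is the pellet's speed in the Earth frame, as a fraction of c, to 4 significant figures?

u ≈ 0.9353c

Compose boost 2: (0.485 + 0.612)/(1 + 0.485×0.612) = 1.097/1.29682 = 0.845915
Compose boost 3: (0.428 + 0.845915)/(1 + 0.428×0.845915) = 1.27392/1.36205 = 0.9353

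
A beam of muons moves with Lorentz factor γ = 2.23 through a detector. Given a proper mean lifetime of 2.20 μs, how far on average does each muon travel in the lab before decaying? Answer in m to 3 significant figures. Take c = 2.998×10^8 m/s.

d ≈ 1310 m

β = √(1 − 1/γ²) = √(1 − 1/2.23²) = 0.89382
Dilated lifetime: Δt = γτ₀ = 2.23 × 2.20 μs = 4.9060 μs
d = vΔt = 0.89382c × 4.9060 μs = 2.6797×10^8 m/s × 4.9060×10^-6 s = 1310 m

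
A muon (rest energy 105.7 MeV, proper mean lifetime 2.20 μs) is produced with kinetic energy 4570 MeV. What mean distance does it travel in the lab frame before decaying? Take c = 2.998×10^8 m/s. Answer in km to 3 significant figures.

d ≈ 29.2 km

γ = 1 + K/(m₀c²) = 1 + 4570/105.7 = 44.236
β = √(1 − 1/γ²) = 0.99974
Dilated lifetime: γτ₀ = 44.236 × 2.20 μs = 97.318 μs
d = βc·γτ₀ = 0.99974 × (2.998×10^8 m/s) × 9.7318×10^-5 s = 29.2 km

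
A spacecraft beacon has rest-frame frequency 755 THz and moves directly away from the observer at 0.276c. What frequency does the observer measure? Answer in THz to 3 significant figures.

f_obs ≈ 569 THz

Relativistic Doppler: f_obs = f_src √((1−β)/(1+β))
= 755 × √(0.72400/1.2760) = 755 × 0.75326 = 569 THz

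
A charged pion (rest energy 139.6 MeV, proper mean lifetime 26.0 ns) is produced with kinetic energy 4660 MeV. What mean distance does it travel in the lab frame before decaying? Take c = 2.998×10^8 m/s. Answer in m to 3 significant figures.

d ≈ 268 m

γ = 1 + K/(m₀c²) = 1 + 4660/139.6 = 34.381
β = √(1 − 1/γ²) = 0.99958
Dilated lifetime: γτ₀ = 34.381 × 26.0 ns = 893.91 ns
d = βc·γτ₀ = 0.99958 × (2.998×10^8 m/s) × 8.9391×10^-7 s = 268 m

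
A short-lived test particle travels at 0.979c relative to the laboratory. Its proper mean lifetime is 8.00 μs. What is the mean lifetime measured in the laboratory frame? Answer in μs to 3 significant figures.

Δt ≈ 39.2 μs

γ = 1/√(1 − 0.979²) = 4.9053
Time dilation: Δt = γτ₀ = 4.9053 × 8.00 μs = 39.2 μs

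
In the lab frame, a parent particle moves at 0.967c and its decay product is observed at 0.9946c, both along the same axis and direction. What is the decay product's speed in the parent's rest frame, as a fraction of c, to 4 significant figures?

Inverse velocity addition: u' = (u − v)/(1 − uv/c²)
= (0.9946 − 0.967)/(1 − 0.9946×0.967) = 0.02760/0.0382218 = 0.7221

u' ≈ 0.7221c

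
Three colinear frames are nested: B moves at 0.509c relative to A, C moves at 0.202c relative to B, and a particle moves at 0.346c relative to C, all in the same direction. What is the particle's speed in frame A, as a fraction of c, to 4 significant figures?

u ≈ 0.8100c

Compose boost 2: (0.202 + 0.509)/(1 + 0.202×0.509) = 0.7110/1.10282 = 0.644712
Compose boost 3: (0.346 + 0.644712)/(1 + 0.346×0.644712) = 0.990712/1.22307 = 0.8100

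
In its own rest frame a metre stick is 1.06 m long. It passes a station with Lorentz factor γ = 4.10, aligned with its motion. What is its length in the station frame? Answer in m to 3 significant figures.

L ≈ 0.259 m

γ = 4.10 (given)
Length contraction: L = L₀/γ = 1.06/4.10 = 0.259 m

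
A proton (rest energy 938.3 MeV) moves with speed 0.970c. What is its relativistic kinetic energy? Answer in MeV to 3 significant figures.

γ = 1/√(1 − 0.970²) = 4.1135
K = (γ − 1)m₀c² = (4.1135 − 1) × 938.3 MeV = 3.1135 × 938.3 MeV = 2920 MeV

K ≈ 2920 MeV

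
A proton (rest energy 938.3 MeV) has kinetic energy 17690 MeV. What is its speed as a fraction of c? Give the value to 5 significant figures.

γ = 1 + K/(m₀c²) = 1 + 17690/938.3 = 19.85325
β = √(1 − 1/γ²) = 0.99873

β ≈ 0.99873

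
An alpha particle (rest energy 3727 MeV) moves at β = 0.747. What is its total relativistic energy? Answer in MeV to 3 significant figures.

γ = 1/√(1 − 0.747²) = 1.5042
E = γm₀c² = 1.5042 × 3727 MeV = 5610 MeV

E ≈ 5610 MeV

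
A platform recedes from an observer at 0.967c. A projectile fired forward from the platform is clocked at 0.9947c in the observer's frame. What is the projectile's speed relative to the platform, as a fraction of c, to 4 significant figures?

Inverse velocity addition: u' = (u − v)/(1 − uv/c²)
= (0.9947 − 0.967)/(1 − 0.9947×0.967) = 0.02770/0.0381251 = 0.7266

u' ≈ 0.7266c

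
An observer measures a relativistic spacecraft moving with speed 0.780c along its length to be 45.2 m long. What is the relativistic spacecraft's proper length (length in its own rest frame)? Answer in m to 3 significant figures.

γ = 1/√(1 − 0.780²) = 1.5980
L₀ = γL = 1.5980 × 45.2 = 72.2 m

L₀ ≈ 72.2 m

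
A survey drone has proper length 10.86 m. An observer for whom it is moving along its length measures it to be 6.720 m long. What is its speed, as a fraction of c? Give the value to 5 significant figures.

β ≈ 0.78556

γ = L₀/L = 10.86/6.720 = 1.616071
β = √(1 − 1/γ²) = 0.78556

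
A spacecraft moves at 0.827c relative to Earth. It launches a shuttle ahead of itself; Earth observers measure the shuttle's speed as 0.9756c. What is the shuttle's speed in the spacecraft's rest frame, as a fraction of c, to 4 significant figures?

Inverse velocity addition: u' = (u − v)/(1 − uv/c²)
= (0.9756 − 0.827)/(1 − 0.9756×0.827) = 0.1486/0.193179 = 0.7692

u' ≈ 0.7692c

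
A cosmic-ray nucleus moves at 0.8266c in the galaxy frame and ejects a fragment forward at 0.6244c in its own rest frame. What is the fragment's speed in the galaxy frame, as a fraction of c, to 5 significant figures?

u ≈ 0.95704c

Compose boost 2: (0.6244 + 0.8266)/(1 + 0.6244×0.8266) = 1.4510/1.516129 = 0.95704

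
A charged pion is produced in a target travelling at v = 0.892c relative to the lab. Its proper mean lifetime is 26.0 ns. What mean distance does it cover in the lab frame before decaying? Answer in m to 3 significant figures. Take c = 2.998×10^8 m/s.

γ = 1/√(1 − 0.892²) = 2.2122
Dilated lifetime: Δt = γτ₀ = 2.2122 × 26.0 ns = 57.518 ns
d = vΔt = 0.892c × 57.518 ns = 2.6742×10^8 m/s × 5.7518×10^-8 s = 15.4 m

d ≈ 15.4 m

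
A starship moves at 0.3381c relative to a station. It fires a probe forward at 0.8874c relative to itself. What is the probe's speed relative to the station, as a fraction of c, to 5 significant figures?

u ≈ 0.94267c

Relativistic velocity addition: u = (u' + v)/(1 + u'v/c²)
= (0.8874 + 0.3381)/(1 + 0.8874×0.3381) = 1.2255/1.300030 = 0.94267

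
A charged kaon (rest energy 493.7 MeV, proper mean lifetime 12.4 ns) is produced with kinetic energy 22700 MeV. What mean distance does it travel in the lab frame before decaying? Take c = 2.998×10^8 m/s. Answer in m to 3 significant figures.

d ≈ 175 m

γ = 1 + K/(m₀c²) = 1 + 22700/493.7 = 46.979
β = √(1 − 1/γ²) = 0.99977
Dilated lifetime: γτ₀ = 46.979 × 12.4 ns = 582.54 ns
d = βc·γτ₀ = 0.99977 × (2.998×10^8 m/s) × 5.8254×10^-7 s = 175 m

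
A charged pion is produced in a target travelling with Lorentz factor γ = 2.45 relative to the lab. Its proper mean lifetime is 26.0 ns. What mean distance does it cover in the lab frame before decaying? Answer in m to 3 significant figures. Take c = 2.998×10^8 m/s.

β = √(1 − 1/γ²) = √(1 − 1/2.45²) = 0.91291
Dilated lifetime: Δt = γτ₀ = 2.45 × 26.0 ns = 63.700 ns
d = vΔt = 0.91291c × 63.700 ns = 2.7369×10^8 m/s × 6.3700×10^-8 s = 17.4 m

d ≈ 17.4 m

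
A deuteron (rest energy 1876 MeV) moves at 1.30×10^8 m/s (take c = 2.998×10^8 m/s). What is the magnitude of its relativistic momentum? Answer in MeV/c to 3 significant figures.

p ≈ 903 MeV/c

β = v/c = 1.30×10^8 / 2.998×10^8 = 0.43362
γ = 1/√(1 − 0.43362²) = 1.1098
p = γβm₀c = 1.1098 × 0.43362 × 1876 MeV/c = 903 MeV/c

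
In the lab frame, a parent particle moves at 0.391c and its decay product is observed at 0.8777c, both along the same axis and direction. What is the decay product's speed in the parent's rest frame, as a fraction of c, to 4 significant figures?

u' ≈ 0.7410c

Inverse velocity addition: u' = (u − v)/(1 − uv/c²)
= (0.8777 − 0.391)/(1 − 0.8777×0.391) = 0.4867/0.656819 = 0.7410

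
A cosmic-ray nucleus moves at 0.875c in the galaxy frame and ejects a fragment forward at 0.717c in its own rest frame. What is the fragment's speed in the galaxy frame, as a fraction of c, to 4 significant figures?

u ≈ 0.9783c

Compose boost 2: (0.717 + 0.875)/(1 + 0.717×0.875) = 1.592/1.62738 = 0.9783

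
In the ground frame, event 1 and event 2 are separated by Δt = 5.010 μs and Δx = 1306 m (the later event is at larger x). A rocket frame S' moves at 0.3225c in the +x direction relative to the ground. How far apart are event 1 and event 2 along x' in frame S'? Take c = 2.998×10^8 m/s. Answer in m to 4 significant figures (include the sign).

γ = 1/√(1 − 0.3225²) = 1.05645
Δx' = γ(Δx − vΔt) = 1.05645 × (1306 m − 0.3225×(2.998×10^8 m/s)×5.010×10^-6 s)
= 1.05645 × (821.606 m) = 868.0 m

Δx' ≈ 868.0 m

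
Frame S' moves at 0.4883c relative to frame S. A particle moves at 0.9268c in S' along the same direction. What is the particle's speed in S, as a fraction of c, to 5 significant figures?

Relativistic velocity addition: u = (u' + v)/(1 + u'v/c²)
= (0.9268 + 0.4883)/(1 + 0.9268×0.4883) = 1.4151/1.452556 = 0.97421

u ≈ 0.97421c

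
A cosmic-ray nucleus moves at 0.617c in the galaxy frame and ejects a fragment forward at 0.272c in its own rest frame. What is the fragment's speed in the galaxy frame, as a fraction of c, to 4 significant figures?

u ≈ 0.7612c

Compose boost 2: (0.272 + 0.617)/(1 + 0.272×0.617) = 0.8890/1.16782 = 0.7612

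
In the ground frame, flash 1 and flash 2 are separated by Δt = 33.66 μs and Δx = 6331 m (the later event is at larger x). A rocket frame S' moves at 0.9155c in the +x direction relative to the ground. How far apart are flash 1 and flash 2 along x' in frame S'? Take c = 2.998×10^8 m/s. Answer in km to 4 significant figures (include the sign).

γ = 1/√(1 − 0.9155²) = 2.48560
Δx' = γ(Δx − vΔt) = 2.48560 × (6331 m − 0.9155×(2.998×10^8 m/s)×33.66×10^-6 s)
= 2.48560 × (-2907.56 m) = -7.227 km

Δx' ≈ -7.227 km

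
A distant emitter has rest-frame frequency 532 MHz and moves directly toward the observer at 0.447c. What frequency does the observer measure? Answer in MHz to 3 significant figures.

Relativistic Doppler: f_obs = f_src √((1+β)/(1−β))
= 532 × √(1.4470/0.55300) = 532 × 1.6176 = 861 MHz

f_obs ≈ 861 MHz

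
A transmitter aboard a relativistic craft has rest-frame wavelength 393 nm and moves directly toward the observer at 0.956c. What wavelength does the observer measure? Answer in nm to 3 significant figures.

Relativistic Doppler: λ_obs = λ_src √((1−β)/(1+β))
= 393 × √(0.044000/1.9560) = 393 × 0.14998 = 58.9 nm

λ_obs ≈ 58.9 nm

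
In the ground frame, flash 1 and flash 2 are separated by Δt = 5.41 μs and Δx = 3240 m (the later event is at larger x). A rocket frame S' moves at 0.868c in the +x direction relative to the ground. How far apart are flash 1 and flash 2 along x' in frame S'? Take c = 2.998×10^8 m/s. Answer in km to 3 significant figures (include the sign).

Δx' ≈ 3.69 km

γ = 1/√(1 − 0.868²) = 2.0138
Δx' = γ(Δx − vΔt) = 2.0138 × (3240 m − 0.868×(2.998×10^8 m/s)×5.41×10^-6 s)
= 2.0138 × (1832.2 m) = 3.69 km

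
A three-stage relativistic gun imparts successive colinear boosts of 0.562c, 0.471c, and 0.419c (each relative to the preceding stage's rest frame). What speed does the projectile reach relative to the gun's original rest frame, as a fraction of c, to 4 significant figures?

Compose boost 2: (0.471 + 0.562)/(1 + 0.471×0.562) = 1.033/1.26470 = 0.816793
Compose boost 3: (0.419 + 0.816793)/(1 + 0.419×0.816793) = 1.23579/1.34224 = 0.9207

u ≈ 0.9207c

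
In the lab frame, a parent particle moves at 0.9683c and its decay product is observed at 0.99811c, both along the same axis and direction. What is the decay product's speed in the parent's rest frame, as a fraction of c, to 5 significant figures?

Inverse velocity addition: u' = (u − v)/(1 − uv/c²)
= (0.99811 − 0.9683)/(1 − 0.99811×0.9683) = 0.029810/0.03353009 = 0.88905

u' ≈ 0.88905c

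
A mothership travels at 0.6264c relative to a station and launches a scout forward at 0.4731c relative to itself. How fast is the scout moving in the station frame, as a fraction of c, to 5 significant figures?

u ≈ 0.84815c

Compose boost 2: (0.4731 + 0.6264)/(1 + 0.4731×0.6264) = 1.0995/1.296350 = 0.84815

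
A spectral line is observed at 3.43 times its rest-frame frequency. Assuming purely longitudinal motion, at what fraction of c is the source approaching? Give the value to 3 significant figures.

f_obs/f_src = √((1+β)/(1−β)) = 3.43  ⇒  (1+β)/(1−β) = 11.765
β = |1 − D²|/(1 + D²) = |1 − 11.765|/(1 + 11.765) = 0.843

β ≈ 0.843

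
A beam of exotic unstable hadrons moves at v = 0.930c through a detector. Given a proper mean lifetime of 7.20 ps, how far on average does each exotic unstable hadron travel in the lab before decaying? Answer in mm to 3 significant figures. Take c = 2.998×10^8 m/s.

γ = 1/√(1 − 0.930²) = 2.7206
Dilated lifetime: Δt = γτ₀ = 2.7206 × 7.20 ps = 19.589 ps
d = vΔt = 0.930c × 19.589 ps = 2.7881×10^8 m/s × 1.9589×10^-11 s = 5.46 mm

d ≈ 5.46 mm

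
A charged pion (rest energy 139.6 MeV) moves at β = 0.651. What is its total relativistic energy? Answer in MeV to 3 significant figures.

γ = 1/√(1 − 0.651²) = 1.3174
E = γm₀c² = 1.3174 × 139.6 MeV = 184 MeV

E ≈ 184 MeV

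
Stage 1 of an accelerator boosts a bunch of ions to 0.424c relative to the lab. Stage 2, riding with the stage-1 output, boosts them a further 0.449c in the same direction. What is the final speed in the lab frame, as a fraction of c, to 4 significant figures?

Compose boost 2: (0.449 + 0.424)/(1 + 0.449×0.424) = 0.8730/1.19038 = 0.7334

u ≈ 0.7334c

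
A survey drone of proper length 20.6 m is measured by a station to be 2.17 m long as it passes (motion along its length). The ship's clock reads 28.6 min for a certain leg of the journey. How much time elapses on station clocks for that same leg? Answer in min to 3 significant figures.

Length contraction ⇒ γ = L₀/L = 20.6/2.17 = 9.4931
Time dilation: Δt = γτ₀ = 9.4931 × 28.6 min = 272 min

Δt ≈ 272 min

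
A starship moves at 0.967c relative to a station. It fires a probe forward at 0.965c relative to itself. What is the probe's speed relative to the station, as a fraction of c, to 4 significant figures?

Relativistic velocity addition: u = (u' + v)/(1 + u'v/c²)
= (0.965 + 0.967)/(1 + 0.965×0.967) = 1.932/1.93315 = 0.9994

u ≈ 0.9994c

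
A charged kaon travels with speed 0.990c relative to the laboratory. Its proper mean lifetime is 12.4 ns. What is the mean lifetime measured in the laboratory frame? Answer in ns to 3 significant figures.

γ = 1/√(1 − 0.990²) = 7.0888
Time dilation: Δt = γτ₀ = 7.0888 × 12.4 ns = 87.9 ns

Δt ≈ 87.9 ns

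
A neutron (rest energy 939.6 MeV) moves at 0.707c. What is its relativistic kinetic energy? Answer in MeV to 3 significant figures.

K ≈ 389 MeV

γ = 1/√(1 − 0.707²) = 1.4140
K = (γ − 1)m₀c² = (1.4140 − 1) × 939.6 MeV = 0.41400 × 939.6 MeV = 389 MeV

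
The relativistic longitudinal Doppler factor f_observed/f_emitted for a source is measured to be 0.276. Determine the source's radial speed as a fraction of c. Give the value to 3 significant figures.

β ≈ 0.858

f_obs/f_src = √((1−β)/(1+β)) = 0.276  ⇒  (1−β)/(1+β) = 0.076176
β = |1 − D²|/(1 + D²) = |1 − 0.076176|/(1 + 0.076176) = 0.858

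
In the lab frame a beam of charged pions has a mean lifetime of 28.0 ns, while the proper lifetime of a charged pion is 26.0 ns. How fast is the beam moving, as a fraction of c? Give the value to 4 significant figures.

β ≈ 0.3712

γ = Δt/τ₀ = 28.0/26.0 = 1.07692
β = √(1 − 1/γ²) = √(1 − 1/1.07692²) = 0.3712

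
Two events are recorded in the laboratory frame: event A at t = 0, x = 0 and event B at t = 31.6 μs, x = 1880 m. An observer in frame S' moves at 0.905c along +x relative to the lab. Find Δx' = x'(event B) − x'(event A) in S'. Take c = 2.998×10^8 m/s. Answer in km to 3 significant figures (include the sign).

Δx' ≈ -15.7 km

γ = 1/√(1 − 0.905²) = 2.3507
Δx' = γ(Δx − vΔt) = 2.3507 × (1880 m − 0.905×(2.998×10^8 m/s)×31.6×10^-6 s)
= 2.3507 × (-6693.7 m) = -15.7 km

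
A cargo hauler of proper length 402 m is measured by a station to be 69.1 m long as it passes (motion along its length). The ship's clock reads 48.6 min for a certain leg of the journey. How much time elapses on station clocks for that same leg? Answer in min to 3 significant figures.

Δt ≈ 283 min

Length contraction ⇒ γ = L₀/L = 402/69.1 = 5.8177
Time dilation: Δt = γτ₀ = 5.8177 × 48.6 min = 283 min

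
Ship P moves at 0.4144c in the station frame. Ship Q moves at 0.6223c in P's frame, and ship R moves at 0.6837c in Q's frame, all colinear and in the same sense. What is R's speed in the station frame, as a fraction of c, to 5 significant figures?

u ≈ 0.96443c

Compose boost 2: (0.6223 + 0.4144)/(1 + 0.6223×0.4144) = 1.0367/1.257881 = 0.8241637
Compose boost 3: (0.6837 + 0.8241637)/(1 + 0.6837×0.8241637) = 1.507864/1.563481 = 0.96443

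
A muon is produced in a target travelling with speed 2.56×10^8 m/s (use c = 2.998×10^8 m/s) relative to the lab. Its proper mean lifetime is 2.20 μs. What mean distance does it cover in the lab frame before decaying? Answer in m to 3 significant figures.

β = v/c = 2.56×10^8 / 2.998×10^8 = 0.85390
γ = 1/√(1 − 0.85390²) = 1.9215
Dilated lifetime: Δt = γτ₀ = 1.9215 × 2.20 μs = 4.2273 μs
d = vΔt = 0.85390c × 4.2273 μs = 2.5600×10^8 m/s × 4.2273×10^-6 s = 1080 m

d ≈ 1080 m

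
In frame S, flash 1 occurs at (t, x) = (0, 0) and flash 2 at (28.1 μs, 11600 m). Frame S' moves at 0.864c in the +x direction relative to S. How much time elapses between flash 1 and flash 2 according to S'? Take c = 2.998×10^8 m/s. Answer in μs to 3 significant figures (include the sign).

Δt' ≈ -10.6 μs

γ = 1/√(1 − 0.864²) = 1.9861
Δt' = γ(Δt − vΔx/c²) = 1.9861 × (28.1 μs − 0.864×11600 m / (2.998×10^8 m/s))
= 1.9861 × (-5.3303 μs) = -10.6 μs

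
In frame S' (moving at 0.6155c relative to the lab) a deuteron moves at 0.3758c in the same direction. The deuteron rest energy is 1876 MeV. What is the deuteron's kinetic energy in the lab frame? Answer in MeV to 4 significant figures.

K ≈ 1287 MeV

u_lab = (0.3758 + 0.6155)/(1 + 0.3758×0.6155) = 0.8050809
γ = 1/√(1 − 0.8050809²) = 1.68587
K = (γ − 1)m₀c² = (1.68587 − 1) × 1876 = 0.685871 × 1876 = 1287 MeV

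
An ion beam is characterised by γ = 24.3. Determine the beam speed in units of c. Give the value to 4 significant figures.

β ≈ 0.9992

β = √(1 − 1/γ²) = √(1 − 1/24.3²) = √(0.998306) = 0.9992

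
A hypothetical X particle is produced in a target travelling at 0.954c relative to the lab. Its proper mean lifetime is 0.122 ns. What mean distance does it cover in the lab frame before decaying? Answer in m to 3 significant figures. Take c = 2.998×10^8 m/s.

γ = 1/√(1 − 0.954²) = 3.3355
Dilated lifetime: Δt = γτ₀ = 3.3355 × 0.122 ns = 0.40693 ns
d = vΔt = 0.954c × 0.40693 ns = 2.8601×10^8 m/s × 4.0693×10^-10 s = 0.116 m

d ≈ 0.116 m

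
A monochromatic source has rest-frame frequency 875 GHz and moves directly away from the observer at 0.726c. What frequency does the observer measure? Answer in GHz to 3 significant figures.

f_obs ≈ 349 GHz

Relativistic Doppler: f_obs = f_src √((1−β)/(1+β))
= 875 × √(0.27400/1.7260) = 875 × 0.39843 = 349 GHz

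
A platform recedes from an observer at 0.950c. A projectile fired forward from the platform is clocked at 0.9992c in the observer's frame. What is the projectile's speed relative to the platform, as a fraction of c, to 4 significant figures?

u' ≈ 0.9693c

Inverse velocity addition: u' = (u − v)/(1 − uv/c²)
= (0.9992 − 0.950)/(1 − 0.9992×0.950) = 0.04920/0.0507600 = 0.9693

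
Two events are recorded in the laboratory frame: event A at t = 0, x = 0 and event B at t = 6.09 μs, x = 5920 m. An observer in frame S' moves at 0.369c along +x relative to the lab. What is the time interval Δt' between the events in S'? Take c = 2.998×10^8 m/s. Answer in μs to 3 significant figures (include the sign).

Δt' ≈ -1.29 μs

γ = 1/√(1 − 0.369²) = 1.0759
Δt' = γ(Δt − vΔx/c²) = 1.0759 × (6.09 μs − 0.369×5920 m / (2.998×10^8 m/s))
= 1.0759 × (-1.1965 μs) = -1.29 μs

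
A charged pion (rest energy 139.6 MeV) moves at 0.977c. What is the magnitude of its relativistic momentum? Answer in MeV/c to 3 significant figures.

p ≈ 640 MeV/c

γ = 1/√(1 − 0.977²) = 4.6896
p = γβm₀c = 4.6896 × 0.977 × 139.6 MeV/c = 640 MeV/c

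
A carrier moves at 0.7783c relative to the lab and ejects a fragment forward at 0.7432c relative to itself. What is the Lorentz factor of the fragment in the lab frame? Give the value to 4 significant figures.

γ ≈ 3.757

u_lab = (0.7432 + 0.7783)/(1 + 0.7432×0.7783) = 1.5215/1.578433 = 0.9639310
γ = 1/√(1 − 0.9639310²) = 3.757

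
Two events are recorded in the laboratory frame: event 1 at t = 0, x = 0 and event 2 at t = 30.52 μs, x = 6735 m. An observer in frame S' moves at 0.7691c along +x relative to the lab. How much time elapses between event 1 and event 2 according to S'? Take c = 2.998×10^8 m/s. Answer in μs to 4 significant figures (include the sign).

γ = 1/√(1 − 0.7691²) = 1.56463
Δt' = γ(Δt − vΔx/c²) = 1.56463 × (30.52 μs − 0.7691×6735 m / (2.998×10^8 m/s))
= 1.56463 × (13.2422 μs) = 20.72 μs

Δt' ≈ 20.72 μs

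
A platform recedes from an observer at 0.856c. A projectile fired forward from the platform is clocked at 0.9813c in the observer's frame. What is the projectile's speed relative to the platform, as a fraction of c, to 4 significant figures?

u' ≈ 0.7831c

Inverse velocity addition: u' = (u − v)/(1 − uv/c²)
= (0.9813 − 0.856)/(1 − 0.9813×0.856) = 0.1253/0.160007 = 0.7831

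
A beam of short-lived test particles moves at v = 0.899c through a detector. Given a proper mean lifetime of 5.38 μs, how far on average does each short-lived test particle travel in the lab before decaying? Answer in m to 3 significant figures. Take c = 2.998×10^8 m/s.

d ≈ 3310 m

γ = 1/√(1 − 0.899²) = 2.2834
Dilated lifetime: Δt = γτ₀ = 2.2834 × 5.38 μs = 12.285 μs
d = vΔt = 0.899c × 12.285 μs = 2.6952×10^8 m/s × 1.2285×10^-5 s = 3310 m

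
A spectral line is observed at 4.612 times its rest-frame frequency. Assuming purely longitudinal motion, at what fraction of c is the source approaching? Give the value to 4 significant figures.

β ≈ 0.9102

f_obs/f_src = √((1+β)/(1−β)) = 4.612  ⇒  (1+β)/(1−β) = 21.2705
β = |1 − D²|/(1 + D²) = |1 − 21.2705|/(1 + 21.2705) = 0.9102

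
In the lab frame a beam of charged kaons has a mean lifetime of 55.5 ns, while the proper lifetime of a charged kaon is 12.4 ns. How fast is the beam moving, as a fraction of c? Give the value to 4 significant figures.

β ≈ 0.9747

γ = Δt/τ₀ = 55.5/12.4 = 4.47581
β = √(1 − 1/γ²) = √(1 − 1/4.47581²) = 0.9747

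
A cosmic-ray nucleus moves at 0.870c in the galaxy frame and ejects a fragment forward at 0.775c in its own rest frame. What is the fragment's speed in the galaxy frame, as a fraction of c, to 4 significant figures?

Compose boost 2: (0.775 + 0.870)/(1 + 0.775×0.870) = 1.645/1.67425 = 0.9825

u ≈ 0.9825c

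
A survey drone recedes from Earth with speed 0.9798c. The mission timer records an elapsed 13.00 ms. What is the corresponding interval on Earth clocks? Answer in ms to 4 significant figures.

Δt ≈ 65.01 ms

γ = 1/√(1 − 0.9798²) = 5.00050
Time dilation: Δt = γτ₀ = 5.00050 × 13.00 ms = 65.01 ms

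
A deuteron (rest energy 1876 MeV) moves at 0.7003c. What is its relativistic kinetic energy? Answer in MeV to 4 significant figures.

γ = 1/√(1 − 0.7003²) = 1.40086
K = (γ − 1)m₀c² = (1.40086 − 1) × 1876 MeV = 0.400857 × 1876 MeV = 752.0 MeV

K ≈ 752.0 MeV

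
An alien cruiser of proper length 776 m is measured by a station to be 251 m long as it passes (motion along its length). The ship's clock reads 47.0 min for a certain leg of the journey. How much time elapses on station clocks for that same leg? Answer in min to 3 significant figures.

Length contraction ⇒ γ = L₀/L = 776/251 = 3.0916
Time dilation: Δt = γτ₀ = 3.0916 × 47.0 min = 145 min

Δt ≈ 145 min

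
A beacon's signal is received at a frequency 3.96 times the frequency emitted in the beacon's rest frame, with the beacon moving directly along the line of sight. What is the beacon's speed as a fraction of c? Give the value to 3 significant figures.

f_obs/f_src = √((1+β)/(1−β)) = 3.96  ⇒  (1+β)/(1−β) = 15.682
β = |1 − D²|/(1 + D²) = |1 − 15.682|/(1 + 15.682) = 0.880

β ≈ 0.880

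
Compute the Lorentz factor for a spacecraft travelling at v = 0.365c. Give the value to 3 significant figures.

γ = 1/√(1 − β²) = 1/√(1 − 0.365²) = 1/√(0.86678) = 1.07

γ ≈ 1.07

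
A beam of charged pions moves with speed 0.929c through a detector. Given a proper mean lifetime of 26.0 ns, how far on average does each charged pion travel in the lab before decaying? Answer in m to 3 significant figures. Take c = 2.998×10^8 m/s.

d ≈ 19.6 m

γ = 1/√(1 − 0.929²) = 2.7021
Dilated lifetime: Δt = γτ₀ = 2.7021 × 26.0 ns = 70.255 ns
d = vΔt = 0.929c × 70.255 ns = 2.7851×10^8 m/s × 7.0255×10^-8 s = 19.6 m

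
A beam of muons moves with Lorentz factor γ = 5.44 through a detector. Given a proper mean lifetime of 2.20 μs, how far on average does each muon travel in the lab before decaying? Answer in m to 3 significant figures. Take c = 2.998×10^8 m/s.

d ≈ 3530 m

β = √(1 − 1/γ²) = √(1 − 1/5.44²) = 0.98296
Dilated lifetime: Δt = γτ₀ = 5.44 × 2.20 μs = 11.968 μs
d = vΔt = 0.98296c × 11.968 μs = 2.9469×10^8 m/s × 1.1968×10^-5 s = 3530 m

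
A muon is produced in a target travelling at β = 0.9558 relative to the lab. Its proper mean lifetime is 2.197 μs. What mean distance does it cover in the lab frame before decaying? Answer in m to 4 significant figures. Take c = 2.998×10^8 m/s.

d ≈ 2141 m

γ = 1/√(1 − 0.9558²) = 3.40116
Dilated lifetime: Δt = γτ₀ = 3.40116 × 2.197 μs = 7.47234 μs
d = vΔt = 0.9558c × 7.47234 μs = 2.86549×10^8 m/s × 7.47234×10^-6 s = 2141 m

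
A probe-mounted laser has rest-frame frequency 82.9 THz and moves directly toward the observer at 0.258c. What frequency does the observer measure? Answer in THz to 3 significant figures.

Relativistic Doppler: f_obs = f_src √((1+β)/(1−β))
= 82.9 × √(1.2580/0.74200) = 82.9 × 1.3021 = 108 THz

f_obs ≈ 108 THz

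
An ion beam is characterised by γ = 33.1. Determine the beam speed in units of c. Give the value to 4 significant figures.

β ≈ 0.9995

β = √(1 − 1/γ²) = √(1 − 1/33.1²) = √(0.999087) = 0.9995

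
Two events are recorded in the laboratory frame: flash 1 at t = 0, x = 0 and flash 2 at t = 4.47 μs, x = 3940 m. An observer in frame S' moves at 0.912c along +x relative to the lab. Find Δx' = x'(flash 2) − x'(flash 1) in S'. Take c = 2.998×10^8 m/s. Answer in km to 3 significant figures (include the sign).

Δx' ≈ 6.63 km

γ = 1/√(1 − 0.912²) = 2.4379
Δx' = γ(Δx − vΔt) = 2.4379 × (3940 m − 0.912×(2.998×10^8 m/s)×4.47×10^-6 s)
= 2.4379 × (2717.8 m) = 6.63 km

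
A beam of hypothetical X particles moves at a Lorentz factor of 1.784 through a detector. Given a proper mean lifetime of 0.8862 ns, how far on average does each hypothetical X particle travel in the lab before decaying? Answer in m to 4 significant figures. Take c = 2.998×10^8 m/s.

β = √(1 − 1/γ²) = √(1 − 1/1.784²) = 0.828129
Dilated lifetime: Δt = γτ₀ = 1.784 × 0.8862 ns = 1.58098 ns
d = vΔt = 0.828129c × 1.58098 ns = 2.48273×10^8 m/s × 1.58098×10^-9 s = 0.3925 m

d ≈ 0.3925 m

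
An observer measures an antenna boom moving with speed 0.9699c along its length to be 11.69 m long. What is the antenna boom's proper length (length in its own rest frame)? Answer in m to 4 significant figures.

L₀ ≈ 48.01 m

γ = 1/√(1 − 0.9699²) = 4.10672
L₀ = γL = 4.10672 × 11.69 = 48.01 m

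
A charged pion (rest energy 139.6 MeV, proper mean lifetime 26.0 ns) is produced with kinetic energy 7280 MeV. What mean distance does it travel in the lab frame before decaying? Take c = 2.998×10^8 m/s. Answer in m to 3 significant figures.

γ = 1 + K/(m₀c²) = 1 + 7280/139.6 = 53.149
β = √(1 − 1/γ²) = 0.99982
Dilated lifetime: γτ₀ = 53.149 × 26.0 ns = 1381.9 ns
d = βc·γτ₀ = 0.99982 × (2.998×10^8 m/s) × 1.3819×10^-6 s = 414 m

d ≈ 414 m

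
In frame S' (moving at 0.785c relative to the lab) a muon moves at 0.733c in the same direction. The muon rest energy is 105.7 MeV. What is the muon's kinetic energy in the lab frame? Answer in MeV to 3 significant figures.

u_lab = (0.733 + 0.785)/(1 + 0.733×0.785) = 0.963562
γ = 1/√(1 − 0.963562²) = 3.7385
K = (γ − 1)m₀c² = (3.7385 − 1) × 105.7 = 2.7385 × 105.7 = 289 MeV

K ≈ 289 MeV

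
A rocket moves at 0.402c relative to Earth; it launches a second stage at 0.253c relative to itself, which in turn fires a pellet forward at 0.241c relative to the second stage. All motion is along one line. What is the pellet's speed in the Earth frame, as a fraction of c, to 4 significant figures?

u ≈ 0.7308c

Compose boost 2: (0.253 + 0.402)/(1 + 0.253×0.402) = 0.6550/1.10171 = 0.594532
Compose boost 3: (0.241 + 0.594532)/(1 + 0.241×0.594532) = 0.835532/1.14328 = 0.7308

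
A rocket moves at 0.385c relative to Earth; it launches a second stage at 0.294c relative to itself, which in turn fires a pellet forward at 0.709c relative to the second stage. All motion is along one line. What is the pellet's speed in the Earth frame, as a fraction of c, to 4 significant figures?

Compose boost 2: (0.294 + 0.385)/(1 + 0.294×0.385) = 0.6790/1.11319 = 0.609959
Compose boost 3: (0.709 + 0.609959)/(1 + 0.709×0.609959) = 1.31896/1.43246 = 0.9208

u ≈ 0.9208c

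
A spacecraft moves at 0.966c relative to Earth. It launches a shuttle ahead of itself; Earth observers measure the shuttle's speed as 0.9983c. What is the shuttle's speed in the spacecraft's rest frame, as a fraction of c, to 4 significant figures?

Inverse velocity addition: u' = (u − v)/(1 − uv/c²)
= (0.9983 − 0.966)/(1 − 0.9983×0.966) = 0.03230/0.0356422 = 0.9062

u' ≈ 0.9062c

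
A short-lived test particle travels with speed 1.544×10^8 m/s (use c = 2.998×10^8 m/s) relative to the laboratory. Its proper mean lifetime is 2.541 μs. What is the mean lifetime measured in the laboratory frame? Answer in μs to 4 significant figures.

Δt ≈ 2.964 μs

β = v/c = 1.544×10^8 / 2.998×10^8 = 0.515010
γ = 1/√(1 − 0.515010²) = 1.16661
Time dilation: Δt = γτ₀ = 1.16661 × 2.541 μs = 2.964 μs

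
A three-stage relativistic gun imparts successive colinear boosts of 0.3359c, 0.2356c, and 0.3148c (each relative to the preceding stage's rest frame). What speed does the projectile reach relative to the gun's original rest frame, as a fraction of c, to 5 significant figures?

Compose boost 2: (0.2356 + 0.3359)/(1 + 0.2356×0.3359) = 0.57150/1.079138 = 0.5295893
Compose boost 3: (0.3148 + 0.5295893)/(1 + 0.3148×0.5295893) = 0.8443893/1.166715 = 0.72373

u ≈ 0.72373c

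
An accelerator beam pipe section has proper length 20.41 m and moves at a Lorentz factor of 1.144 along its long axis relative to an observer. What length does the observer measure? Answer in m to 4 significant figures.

γ = 1.144 (given)
Length contraction: L = L₀/γ = 20.41/1.144 = 17.84 m

L ≈ 17.84 m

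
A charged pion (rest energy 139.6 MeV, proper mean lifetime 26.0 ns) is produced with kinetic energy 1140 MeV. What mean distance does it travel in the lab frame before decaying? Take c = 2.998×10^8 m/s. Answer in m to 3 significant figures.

d ≈ 71.0 m

γ = 1 + K/(m₀c²) = 1 + 1140/139.6 = 9.1662
β = √(1 − 1/γ²) = 0.99403
Dilated lifetime: γτ₀ = 9.1662 × 26.0 ns = 238.32 ns
d = βc·γτ₀ = 0.99403 × (2.998×10^8 m/s) × 2.3832×10^-7 s = 71.0 m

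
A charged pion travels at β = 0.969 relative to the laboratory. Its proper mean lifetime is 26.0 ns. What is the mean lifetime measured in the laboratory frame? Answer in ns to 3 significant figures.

Δt ≈ 105 ns

γ = 1/√(1 − 0.969²) = 4.0476
Time dilation: Δt = γτ₀ = 4.0476 × 26.0 ns = 105 ns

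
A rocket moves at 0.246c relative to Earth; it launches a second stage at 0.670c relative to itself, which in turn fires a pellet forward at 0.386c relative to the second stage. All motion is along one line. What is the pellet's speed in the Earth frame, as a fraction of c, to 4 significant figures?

Compose boost 2: (0.670 + 0.246)/(1 + 0.670×0.246) = 0.9160/1.16482 = 0.786388
Compose boost 3: (0.386 + 0.786388)/(1 + 0.386×0.786388) = 1.17239/1.30355 = 0.8994

u ≈ 0.8994c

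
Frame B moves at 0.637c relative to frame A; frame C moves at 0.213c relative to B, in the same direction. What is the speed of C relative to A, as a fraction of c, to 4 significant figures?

Compose boost 2: (0.213 + 0.637)/(1 + 0.213×0.637) = 0.8500/1.13568 = 0.7484

u ≈ 0.7484c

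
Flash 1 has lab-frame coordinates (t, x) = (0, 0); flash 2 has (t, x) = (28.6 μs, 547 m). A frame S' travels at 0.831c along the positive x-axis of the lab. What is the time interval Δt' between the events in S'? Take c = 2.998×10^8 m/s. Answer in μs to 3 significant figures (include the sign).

Δt' ≈ 48.7 μs

γ = 1/√(1 − 0.831²) = 1.7977
Δt' = γ(Δt − vΔx/c²) = 1.7977 × (28.6 μs − 0.831×547 m / (2.998×10^8 m/s))
= 1.7977 × (27.084 μs) = 48.7 μs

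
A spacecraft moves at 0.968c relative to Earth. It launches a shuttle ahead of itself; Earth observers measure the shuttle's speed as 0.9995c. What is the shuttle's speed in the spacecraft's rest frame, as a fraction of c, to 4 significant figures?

u' ≈ 0.9697c

Inverse velocity addition: u' = (u − v)/(1 − uv/c²)
= (0.9995 − 0.968)/(1 − 0.9995×0.968) = 0.03150/0.0324840 = 0.9697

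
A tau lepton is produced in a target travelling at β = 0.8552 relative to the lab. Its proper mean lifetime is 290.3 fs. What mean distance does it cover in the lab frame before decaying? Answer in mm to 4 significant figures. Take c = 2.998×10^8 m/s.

d ≈ 0.1436 mm

γ = 1/√(1 − 0.8552²) = 1.92939
Dilated lifetime: Δt = γτ₀ = 1.92939 × 290.3 fs = 560.102 fs
d = vΔt = 0.8552c × 560.102 fs = 2.56389×10^8 m/s × 5.60102×10^-13 s = 0.1436 mm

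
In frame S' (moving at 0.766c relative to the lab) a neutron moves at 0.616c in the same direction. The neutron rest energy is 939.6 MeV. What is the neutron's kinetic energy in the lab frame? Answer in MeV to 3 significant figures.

u_lab = (0.616 + 0.766)/(1 + 0.616×0.766) = 0.938951
γ = 1/√(1 − 0.938951²) = 2.9065
K = (γ − 1)m₀c² = (2.9065 − 1) × 939.6 = 1.9065 × 939.6 = 1790 MeV

K ≈ 1790 MeV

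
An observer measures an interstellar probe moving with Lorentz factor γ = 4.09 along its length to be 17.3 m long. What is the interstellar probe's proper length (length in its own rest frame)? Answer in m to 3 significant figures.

L₀ ≈ 70.8 m

γ = 4.09 (given)
L₀ = γL = 4.09 × 17.3 = 70.8 m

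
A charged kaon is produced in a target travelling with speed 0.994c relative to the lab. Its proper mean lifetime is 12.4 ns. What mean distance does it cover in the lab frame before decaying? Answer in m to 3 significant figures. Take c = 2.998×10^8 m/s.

γ = 1/√(1 − 0.994²) = 9.1424
Dilated lifetime: Δt = γτ₀ = 9.1424 × 12.4 ns = 113.37 ns
d = vΔt = 0.994c × 113.37 ns = 2.9800×10^8 m/s × 1.1337×10^-7 s = 33.8 m

d ≈ 33.8 m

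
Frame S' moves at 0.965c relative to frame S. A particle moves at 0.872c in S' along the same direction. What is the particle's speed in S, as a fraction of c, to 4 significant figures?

Relativistic velocity addition: u = (u' + v)/(1 + u'v/c²)
= (0.872 + 0.965)/(1 + 0.872×0.965) = 1.837/1.84148 = 0.9976

u ≈ 0.9976c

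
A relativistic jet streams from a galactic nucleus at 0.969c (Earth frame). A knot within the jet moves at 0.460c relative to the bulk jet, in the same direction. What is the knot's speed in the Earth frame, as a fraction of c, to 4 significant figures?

Relativistic velocity addition: u = (u' + v)/(1 + u'v/c²)
= (0.460 + 0.969)/(1 + 0.460×0.969) = 1.429/1.44574 = 0.9884

u ≈ 0.9884c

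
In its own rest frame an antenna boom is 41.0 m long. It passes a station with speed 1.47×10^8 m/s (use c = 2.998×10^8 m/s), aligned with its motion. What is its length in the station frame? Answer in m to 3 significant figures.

β = v/c = 1.47×10^8 / 2.998×10^8 = 0.49033
γ = 1/√(1 − 0.49033²) = 1.1474
Length contraction: L = L₀/γ = 41.0/1.1474 = 35.7 m

L ≈ 35.7 m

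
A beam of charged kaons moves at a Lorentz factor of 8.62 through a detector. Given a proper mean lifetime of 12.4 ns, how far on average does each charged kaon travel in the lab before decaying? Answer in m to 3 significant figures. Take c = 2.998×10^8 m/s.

β = √(1 − 1/γ²) = √(1 − 1/8.62²) = 0.99325
Dilated lifetime: Δt = γτ₀ = 8.62 × 12.4 ns = 106.89 ns
d = vΔt = 0.99325c × 106.89 ns = 2.9778×10^8 m/s × 1.0689×10^-7 s = 31.8 m

d ≈ 31.8 m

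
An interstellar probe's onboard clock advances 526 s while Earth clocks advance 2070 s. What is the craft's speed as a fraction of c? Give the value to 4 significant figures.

γ = Δt/τ₀ = 2070/526 = 3.93536
β = √(1 − 1/γ²) = √(1 − 1/3.93536²) = 0.9672

β ≈ 0.9672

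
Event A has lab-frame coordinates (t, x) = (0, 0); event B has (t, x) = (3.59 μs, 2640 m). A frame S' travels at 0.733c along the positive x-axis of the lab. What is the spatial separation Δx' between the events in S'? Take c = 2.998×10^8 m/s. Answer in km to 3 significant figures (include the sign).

Δx' ≈ 2.72 km

γ = 1/√(1 − 0.733²) = 1.4701
Δx' = γ(Δx − vΔt) = 1.4701 × (2640 m − 0.733×(2.998×10^8 m/s)×3.59×10^-6 s)
= 1.4701 × (1851.1 m) = 2.72 km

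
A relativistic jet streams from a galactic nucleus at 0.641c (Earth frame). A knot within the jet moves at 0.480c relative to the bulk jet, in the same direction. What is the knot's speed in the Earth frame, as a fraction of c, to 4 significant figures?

Relativistic velocity addition: u = (u' + v)/(1 + u'v/c²)
= (0.480 + 0.641)/(1 + 0.480×0.641) = 1.121/1.30768 = 0.8572

u ≈ 0.8572c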